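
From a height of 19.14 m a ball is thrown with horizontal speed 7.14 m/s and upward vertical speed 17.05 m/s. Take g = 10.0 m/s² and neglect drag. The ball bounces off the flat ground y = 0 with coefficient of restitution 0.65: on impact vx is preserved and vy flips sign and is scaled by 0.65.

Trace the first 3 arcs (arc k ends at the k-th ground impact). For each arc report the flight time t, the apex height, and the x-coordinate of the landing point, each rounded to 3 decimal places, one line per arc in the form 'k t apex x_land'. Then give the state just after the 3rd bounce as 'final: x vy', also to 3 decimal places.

Arc 1: start y=19.140, vy=17.050 → t=4.300, apex=33.675, x_land=30.703, impact vy=-25.952
  bounce: vy ← 0.65·25.952 = 16.869
Arc 2: start y=0.000, vy=16.869 → t=3.374, apex=14.228, x_land=54.792, impact vy=-16.869
  bounce: vy ← 0.65·16.869 = 10.965
Arc 3: start y=0.000, vy=10.965 → t=2.193, apex=6.011, x_land=70.450, impact vy=-10.965
  bounce: vy ← 0.65·10.965 = 7.127

1 4.300 33.675 30.703
2 3.374 14.228 54.792
3 2.193 6.011 70.450
final: 70.450 7.127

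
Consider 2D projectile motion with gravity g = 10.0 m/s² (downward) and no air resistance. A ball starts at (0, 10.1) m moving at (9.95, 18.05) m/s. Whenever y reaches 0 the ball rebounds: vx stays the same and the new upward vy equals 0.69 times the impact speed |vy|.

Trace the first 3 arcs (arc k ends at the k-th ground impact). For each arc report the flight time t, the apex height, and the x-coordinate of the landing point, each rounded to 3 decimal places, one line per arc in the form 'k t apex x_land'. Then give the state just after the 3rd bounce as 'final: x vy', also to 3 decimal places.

Arc 1: start y=10.100, vy=18.050 → t=4.102, apex=26.390, x_land=40.819, impact vy=-22.974
  bounce: vy ← 0.69·22.974 = 15.852
Arc 2: start y=0.000, vy=15.852 → t=3.170, apex=12.564, x_land=72.364, impact vy=-15.852
  bounce: vy ← 0.69·15.852 = 10.938
Arc 3: start y=0.000, vy=10.938 → t=2.188, apex=5.982, x_land=94.131, impact vy=-10.938
  bounce: vy ← 0.69·10.938 = 7.547

1 4.102 26.390 40.819
2 3.170 12.564 72.364
3 2.188 5.982 94.131
final: 94.131 7.547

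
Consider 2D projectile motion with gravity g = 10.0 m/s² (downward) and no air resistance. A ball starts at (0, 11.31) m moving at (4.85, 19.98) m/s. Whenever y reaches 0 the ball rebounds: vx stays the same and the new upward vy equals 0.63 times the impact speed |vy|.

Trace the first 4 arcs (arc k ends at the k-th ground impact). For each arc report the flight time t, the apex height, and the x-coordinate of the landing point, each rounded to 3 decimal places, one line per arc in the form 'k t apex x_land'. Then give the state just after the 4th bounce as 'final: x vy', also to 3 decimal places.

1 4.499 31.270 21.819
2 3.151 12.411 37.102
3 1.985 4.926 46.729
4 1.251 1.955 52.795
final: 52.795 3.940

Arc 1: start y=11.310, vy=19.980 → t=4.499, apex=31.270, x_land=21.819, impact vy=-25.008
  bounce: vy ← 0.63·25.008 = 15.755
Arc 2: start y=0.000, vy=15.755 → t=3.151, apex=12.411, x_land=37.102, impact vy=-15.755
  bounce: vy ← 0.63·15.755 = 9.926
Arc 3: start y=0.000, vy=9.926 → t=1.985, apex=4.926, x_land=46.729, impact vy=-9.926
  bounce: vy ← 0.63·9.926 = 6.253
Arc 4: start y=0.000, vy=6.253 → t=1.251, apex=1.955, x_land=52.795, impact vy=-6.253
  bounce: vy ← 0.63·6.253 = 3.940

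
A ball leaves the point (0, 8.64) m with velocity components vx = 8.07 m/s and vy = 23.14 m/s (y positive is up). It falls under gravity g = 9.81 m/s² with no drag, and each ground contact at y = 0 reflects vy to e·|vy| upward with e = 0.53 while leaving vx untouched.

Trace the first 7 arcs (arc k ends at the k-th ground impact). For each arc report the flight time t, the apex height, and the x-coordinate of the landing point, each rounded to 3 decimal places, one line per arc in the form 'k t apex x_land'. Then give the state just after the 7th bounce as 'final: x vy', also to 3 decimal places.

1 5.065 35.932 40.878
2 2.869 10.093 64.030
3 1.521 2.835 76.301
4 0.806 0.796 82.804
5 0.427 0.224 86.251
6 0.226 0.063 88.078
7 0.120 0.018 89.046
final: 89.046 0.312

Arc 1: start y=8.640, vy=23.140 → t=5.065, apex=35.932, x_land=40.878, impact vy=-26.551
  bounce: vy ← 0.53·26.551 = 14.072
Arc 2: start y=0.000, vy=14.072 → t=2.869, apex=10.093, x_land=64.030, impact vy=-14.072
  bounce: vy ← 0.53·14.072 = 7.458
Arc 3: start y=0.000, vy=7.458 → t=1.521, apex=2.835, x_land=76.301, impact vy=-7.458
  bounce: vy ← 0.53·7.458 = 3.953
Arc 4: start y=0.000, vy=3.953 → t=0.806, apex=0.796, x_land=82.804, impact vy=-3.953
  bounce: vy ← 0.53·3.953 = 2.095
Arc 5: start y=0.000, vy=2.095 → t=0.427, apex=0.224, x_land=86.251, impact vy=-2.095
  bounce: vy ← 0.53·2.095 = 1.110
Arc 6: start y=0.000, vy=1.110 → t=0.226, apex=0.063, x_land=88.078, impact vy=-1.110
  bounce: vy ← 0.53·1.110 = 0.588
Arc 7: start y=0.000, vy=0.588 → t=0.120, apex=0.018, x_land=89.046, impact vy=-0.588
  bounce: vy ← 0.53·0.588 = 0.312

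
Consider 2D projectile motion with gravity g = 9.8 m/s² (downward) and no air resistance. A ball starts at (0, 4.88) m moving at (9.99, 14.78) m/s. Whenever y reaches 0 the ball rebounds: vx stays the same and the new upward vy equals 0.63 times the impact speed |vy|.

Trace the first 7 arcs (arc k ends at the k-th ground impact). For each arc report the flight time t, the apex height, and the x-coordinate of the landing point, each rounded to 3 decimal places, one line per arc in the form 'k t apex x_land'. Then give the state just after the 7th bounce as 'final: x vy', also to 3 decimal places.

Arc 1: start y=4.880, vy=14.780 → t=3.317, apex=16.025, x_land=33.133, impact vy=-17.723
  bounce: vy ← 0.63·17.723 = 11.165
Arc 2: start y=0.000, vy=11.165 → t=2.279, apex=6.360, x_land=55.897, impact vy=-11.165
  bounce: vy ← 0.63·11.165 = 7.034
Arc 3: start y=0.000, vy=7.034 → t=1.436, apex=2.524, x_land=70.238, impact vy=-7.034
  bounce: vy ← 0.63·7.034 = 4.432
Arc 4: start y=0.000, vy=4.432 → t=0.904, apex=1.002, x_land=79.273, impact vy=-4.432
  bounce: vy ← 0.63·4.432 = 2.792
Arc 5: start y=0.000, vy=2.792 → t=0.570, apex=0.398, x_land=84.964, impact vy=-2.792
  bounce: vy ← 0.63·2.792 = 1.759
Arc 6: start y=0.000, vy=1.759 → t=0.359, apex=0.158, x_land=88.550, impact vy=-1.759
  bounce: vy ← 0.63·1.759 = 1.108
Arc 7: start y=0.000, vy=1.108 → t=0.226, apex=0.063, x_land=90.810, impact vy=-1.108
  bounce: vy ← 0.63·1.108 = 0.698

1 3.317 16.025 33.133
2 2.279 6.360 55.897
3 1.436 2.524 70.238
4 0.904 1.002 79.273
5 0.570 0.398 84.964
6 0.359 0.158 88.550
7 0.226 0.063 90.810
final: 90.810 0.698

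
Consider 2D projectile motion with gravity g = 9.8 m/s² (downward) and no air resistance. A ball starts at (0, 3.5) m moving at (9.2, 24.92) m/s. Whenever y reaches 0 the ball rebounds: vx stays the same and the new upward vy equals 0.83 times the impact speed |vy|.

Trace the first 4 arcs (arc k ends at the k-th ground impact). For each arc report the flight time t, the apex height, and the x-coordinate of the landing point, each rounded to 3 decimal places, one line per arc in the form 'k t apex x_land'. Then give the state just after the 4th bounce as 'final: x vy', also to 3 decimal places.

1 5.222 35.184 48.047
2 4.448 24.238 88.970
3 3.692 16.698 122.936
4 3.064 11.503 151.129
final: 151.129 12.463

Arc 1: start y=3.500, vy=24.920 → t=5.222, apex=35.184, x_land=48.047, impact vy=-26.260
  bounce: vy ← 0.83·26.260 = 21.796
Arc 2: start y=0.000, vy=21.796 → t=4.448, apex=24.238, x_land=88.970, impact vy=-21.796
  bounce: vy ← 0.83·21.796 = 18.091
Arc 3: start y=0.000, vy=18.091 → t=3.692, apex=16.698, x_land=122.936, impact vy=-18.091
  bounce: vy ← 0.83·18.091 = 15.015
Arc 4: start y=0.000, vy=15.015 → t=3.064, apex=11.503, x_land=151.129, impact vy=-15.015
  bounce: vy ← 0.83·15.015 = 12.463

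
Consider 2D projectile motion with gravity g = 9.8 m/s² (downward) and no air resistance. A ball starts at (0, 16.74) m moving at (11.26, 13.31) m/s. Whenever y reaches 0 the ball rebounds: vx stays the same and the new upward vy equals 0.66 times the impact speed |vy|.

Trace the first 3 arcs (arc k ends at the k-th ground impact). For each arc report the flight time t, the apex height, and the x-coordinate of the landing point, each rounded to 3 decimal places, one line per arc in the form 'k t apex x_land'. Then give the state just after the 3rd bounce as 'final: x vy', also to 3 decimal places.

Arc 1: start y=16.740, vy=13.310 → t=3.652, apex=25.779, x_land=41.120, impact vy=-22.478
  bounce: vy ← 0.66·22.478 = 14.835
Arc 2: start y=0.000, vy=14.835 → t=3.028, apex=11.229, x_land=75.211, impact vy=-14.835
  bounce: vy ← 0.66·14.835 = 9.791
Arc 3: start y=0.000, vy=9.791 → t=1.998, apex=4.891, x_land=97.711, impact vy=-9.791
  bounce: vy ← 0.66·9.791 = 6.462

1 3.652 25.779 41.120
2 3.028 11.229 75.211
3 1.998 4.891 97.711
final: 97.711 6.462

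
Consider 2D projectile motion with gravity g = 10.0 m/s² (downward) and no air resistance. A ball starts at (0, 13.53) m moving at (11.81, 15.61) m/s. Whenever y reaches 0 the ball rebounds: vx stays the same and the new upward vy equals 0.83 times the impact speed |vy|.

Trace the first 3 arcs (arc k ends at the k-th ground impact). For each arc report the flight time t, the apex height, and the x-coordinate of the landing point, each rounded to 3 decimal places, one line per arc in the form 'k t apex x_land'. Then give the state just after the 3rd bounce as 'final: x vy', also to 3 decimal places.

1 3.829 25.714 45.218
2 3.764 17.714 89.676
3 3.125 12.203 126.577
final: 126.577 12.967

Arc 1: start y=13.530, vy=15.610 → t=3.829, apex=25.714, x_land=45.218, impact vy=-22.678
  bounce: vy ← 0.83·22.678 = 18.822
Arc 2: start y=0.000, vy=18.822 → t=3.764, apex=17.714, x_land=89.676, impact vy=-18.822
  bounce: vy ← 0.83·18.822 = 15.623
Arc 3: start y=0.000, vy=15.623 → t=3.125, apex=12.203, x_land=126.577, impact vy=-15.623
  bounce: vy ← 0.83·15.623 = 12.967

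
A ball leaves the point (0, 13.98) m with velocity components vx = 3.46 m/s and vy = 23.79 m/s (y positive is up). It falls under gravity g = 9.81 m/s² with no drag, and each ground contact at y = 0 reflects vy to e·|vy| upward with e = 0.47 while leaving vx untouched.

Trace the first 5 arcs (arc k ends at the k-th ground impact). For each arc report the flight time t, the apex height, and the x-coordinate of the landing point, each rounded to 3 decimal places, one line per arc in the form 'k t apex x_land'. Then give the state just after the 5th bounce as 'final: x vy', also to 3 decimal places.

1 5.380 42.826 18.615
2 2.778 9.460 28.225
3 1.305 2.090 32.742
4 0.614 0.462 34.865
5 0.288 0.102 35.862
final: 35.862 0.665

Arc 1: start y=13.980, vy=23.790 → t=5.380, apex=42.826, x_land=18.615, impact vy=-28.987
  bounce: vy ← 0.47·28.987 = 13.624
Arc 2: start y=0.000, vy=13.624 → t=2.778, apex=9.460, x_land=28.225, impact vy=-13.624
  bounce: vy ← 0.47·13.624 = 6.403
Arc 3: start y=0.000, vy=6.403 → t=1.305, apex=2.090, x_land=32.742, impact vy=-6.403
  bounce: vy ← 0.47·6.403 = 3.010
Arc 4: start y=0.000, vy=3.010 → t=0.614, apex=0.462, x_land=34.865, impact vy=-3.010
  bounce: vy ← 0.47·3.010 = 1.414
Arc 5: start y=0.000, vy=1.414 → t=0.288, apex=0.102, x_land=35.862, impact vy=-1.414
  bounce: vy ← 0.47·1.414 = 0.665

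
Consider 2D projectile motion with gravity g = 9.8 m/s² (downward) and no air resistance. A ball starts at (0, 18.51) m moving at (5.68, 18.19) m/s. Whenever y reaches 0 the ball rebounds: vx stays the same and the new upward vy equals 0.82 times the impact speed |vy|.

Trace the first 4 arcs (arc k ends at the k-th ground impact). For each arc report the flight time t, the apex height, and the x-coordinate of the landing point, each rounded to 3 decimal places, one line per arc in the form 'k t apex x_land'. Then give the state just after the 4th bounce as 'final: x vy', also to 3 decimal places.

1 4.544 35.391 25.808
2 4.408 23.797 50.843
3 3.614 16.001 71.371
4 2.964 10.759 88.204
final: 88.204 11.908

Arc 1: start y=18.510, vy=18.190 → t=4.544, apex=35.391, x_land=25.808, impact vy=-26.338
  bounce: vy ← 0.82·26.338 = 21.597
Arc 2: start y=0.000, vy=21.597 → t=4.408, apex=23.797, x_land=50.843, impact vy=-21.597
  bounce: vy ← 0.82·21.597 = 17.709
Arc 3: start y=0.000, vy=17.709 → t=3.614, apex=16.001, x_land=71.371, impact vy=-17.709
  bounce: vy ← 0.82·17.709 = 14.522
Arc 4: start y=0.000, vy=14.522 → t=2.964, apex=10.759, x_land=88.204, impact vy=-14.522
  bounce: vy ← 0.82·14.522 = 11.908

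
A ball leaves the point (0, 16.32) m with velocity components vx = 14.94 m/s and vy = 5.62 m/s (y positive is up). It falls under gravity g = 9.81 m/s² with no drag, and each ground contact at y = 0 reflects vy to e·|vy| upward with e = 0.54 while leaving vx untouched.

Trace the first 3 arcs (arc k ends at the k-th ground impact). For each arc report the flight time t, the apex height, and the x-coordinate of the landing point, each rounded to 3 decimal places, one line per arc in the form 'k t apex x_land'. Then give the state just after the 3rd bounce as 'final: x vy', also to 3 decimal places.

Arc 1: start y=16.320, vy=5.620 → t=2.485, apex=17.930, x_land=37.123, impact vy=-18.756
  bounce: vy ← 0.54·18.756 = 10.128
Arc 2: start y=0.000, vy=10.128 → t=2.065, apex=5.228, x_land=67.972, impact vy=-10.128
  bounce: vy ← 0.54·10.128 = 5.469
Arc 3: start y=0.000, vy=5.469 → t=1.115, apex=1.525, x_land=84.631, impact vy=-5.469
  bounce: vy ← 0.54·5.469 = 2.953

1 2.485 17.930 37.123
2 2.065 5.228 67.972
3 1.115 1.525 84.631
final: 84.631 2.953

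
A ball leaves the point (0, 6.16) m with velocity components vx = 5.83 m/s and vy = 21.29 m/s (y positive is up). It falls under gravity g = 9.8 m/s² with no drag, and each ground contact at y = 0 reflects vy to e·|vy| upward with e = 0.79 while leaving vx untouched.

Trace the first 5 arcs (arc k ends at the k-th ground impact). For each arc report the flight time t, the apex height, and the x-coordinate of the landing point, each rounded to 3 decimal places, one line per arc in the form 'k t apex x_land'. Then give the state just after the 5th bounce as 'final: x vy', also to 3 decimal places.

1 4.617 29.286 26.918
2 3.863 18.277 49.437
3 3.052 11.407 67.228
4 2.411 7.119 81.282
5 1.904 4.443 92.385
final: 92.385 7.372

Arc 1: start y=6.160, vy=21.290 → t=4.617, apex=29.286, x_land=26.918, impact vy=-23.958
  bounce: vy ← 0.79·23.958 = 18.927
Arc 2: start y=0.000, vy=18.927 → t=3.863, apex=18.277, x_land=49.437, impact vy=-18.927
  bounce: vy ← 0.79·18.927 = 14.952
Arc 3: start y=0.000, vy=14.952 → t=3.052, apex=11.407, x_land=67.228, impact vy=-14.952
  bounce: vy ← 0.79·14.952 = 11.812
Arc 4: start y=0.000, vy=11.812 → t=2.411, apex=7.119, x_land=81.282, impact vy=-11.812
  bounce: vy ← 0.79·11.812 = 9.332
Arc 5: start y=0.000, vy=9.332 → t=1.904, apex=4.443, x_land=92.385, impact vy=-9.332
  bounce: vy ← 0.79·9.332 = 7.372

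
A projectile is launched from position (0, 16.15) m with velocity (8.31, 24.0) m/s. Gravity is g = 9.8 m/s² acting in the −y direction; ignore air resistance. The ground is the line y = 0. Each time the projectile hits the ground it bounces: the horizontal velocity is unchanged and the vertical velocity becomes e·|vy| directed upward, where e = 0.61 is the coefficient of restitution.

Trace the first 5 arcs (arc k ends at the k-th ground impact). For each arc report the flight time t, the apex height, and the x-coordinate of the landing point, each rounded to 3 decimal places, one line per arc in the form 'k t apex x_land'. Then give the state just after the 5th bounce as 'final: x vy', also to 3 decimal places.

1 5.497 45.538 45.684
2 3.719 16.945 76.591
3 2.269 6.305 95.443
4 1.384 2.346 106.944
5 0.844 0.873 113.959
final: 113.959 2.523

Arc 1: start y=16.150, vy=24.000 → t=5.497, apex=45.538, x_land=45.684, impact vy=-29.875
  bounce: vy ← 0.61·29.875 = 18.224
Arc 2: start y=0.000, vy=18.224 → t=3.719, apex=16.945, x_land=76.591, impact vy=-18.224
  bounce: vy ← 0.61·18.224 = 11.117
Arc 3: start y=0.000, vy=11.117 → t=2.269, apex=6.305, x_land=95.443, impact vy=-11.117
  bounce: vy ← 0.61·11.117 = 6.781
Arc 4: start y=0.000, vy=6.781 → t=1.384, apex=2.346, x_land=106.944, impact vy=-6.781
  bounce: vy ← 0.61·6.781 = 4.137
Arc 5: start y=0.000, vy=4.137 → t=0.844, apex=0.873, x_land=113.959, impact vy=-4.137
  bounce: vy ← 0.61·4.137 = 2.523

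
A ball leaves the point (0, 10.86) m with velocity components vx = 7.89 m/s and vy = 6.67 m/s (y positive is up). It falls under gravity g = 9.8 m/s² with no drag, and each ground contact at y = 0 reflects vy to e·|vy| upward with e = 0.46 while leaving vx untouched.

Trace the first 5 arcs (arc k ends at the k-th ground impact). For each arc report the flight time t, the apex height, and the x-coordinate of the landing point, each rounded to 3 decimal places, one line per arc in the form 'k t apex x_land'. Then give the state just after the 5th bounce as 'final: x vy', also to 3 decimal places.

Arc 1: start y=10.860, vy=6.670 → t=2.318, apex=13.130, x_land=18.285, impact vy=-16.042
  bounce: vy ← 0.46·16.042 = 7.379
Arc 2: start y=0.000, vy=7.379 → t=1.506, apex=2.778, x_land=30.168, impact vy=-7.379
  bounce: vy ← 0.46·7.379 = 3.394
Arc 3: start y=0.000, vy=3.394 → t=0.693, apex=0.588, x_land=35.633, impact vy=-3.394
  bounce: vy ← 0.46·3.394 = 1.561
Arc 4: start y=0.000, vy=1.561 → t=0.319, apex=0.124, x_land=38.148, impact vy=-1.561
  bounce: vy ← 0.46·1.561 = 0.718
Arc 5: start y=0.000, vy=0.718 → t=0.147, apex=0.026, x_land=39.304, impact vy=-0.718
  bounce: vy ← 0.46·0.718 = 0.330

1 2.318 13.130 18.285
2 1.506 2.778 30.168
3 0.693 0.588 35.633
4 0.319 0.124 38.148
5 0.147 0.026 39.304
final: 39.304 0.330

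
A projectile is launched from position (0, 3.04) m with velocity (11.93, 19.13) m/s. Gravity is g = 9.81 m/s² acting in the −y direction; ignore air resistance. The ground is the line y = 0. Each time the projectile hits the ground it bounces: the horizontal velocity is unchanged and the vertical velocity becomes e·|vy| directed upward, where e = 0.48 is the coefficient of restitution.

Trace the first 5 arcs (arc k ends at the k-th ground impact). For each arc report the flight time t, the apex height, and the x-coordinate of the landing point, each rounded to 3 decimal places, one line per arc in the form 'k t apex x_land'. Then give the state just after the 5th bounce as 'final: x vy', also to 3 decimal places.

Arc 1: start y=3.040, vy=19.130 → t=4.053, apex=21.692, x_land=48.353, impact vy=-20.630
  bounce: vy ← 0.48·20.630 = 9.902
Arc 2: start y=0.000, vy=9.902 → t=2.019, apex=4.998, x_land=72.437, impact vy=-9.902
  bounce: vy ← 0.48·9.902 = 4.753
Arc 3: start y=0.000, vy=4.753 → t=0.969, apex=1.152, x_land=83.998, impact vy=-4.753
  bounce: vy ← 0.48·4.753 = 2.282
Arc 4: start y=0.000, vy=2.282 → t=0.465, apex=0.265, x_land=89.547, impact vy=-2.282
  bounce: vy ← 0.48·2.282 = 1.095
Arc 5: start y=0.000, vy=1.095 → t=0.223, apex=0.061, x_land=92.211, impact vy=-1.095
  bounce: vy ← 0.48·1.095 = 0.526

1 4.053 21.692 48.353
2 2.019 4.998 72.437
3 0.969 1.152 83.998
4 0.465 0.265 89.547
5 0.223 0.061 92.211
final: 92.211 0.526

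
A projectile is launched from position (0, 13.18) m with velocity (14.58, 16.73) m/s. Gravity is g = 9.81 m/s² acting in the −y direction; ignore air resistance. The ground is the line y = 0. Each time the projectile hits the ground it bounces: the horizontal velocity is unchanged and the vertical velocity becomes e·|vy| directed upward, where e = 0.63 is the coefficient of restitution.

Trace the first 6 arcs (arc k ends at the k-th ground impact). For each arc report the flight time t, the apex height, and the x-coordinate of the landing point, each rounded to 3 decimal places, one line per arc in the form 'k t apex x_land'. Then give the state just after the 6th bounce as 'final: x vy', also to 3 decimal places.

Arc 1: start y=13.180, vy=16.730 → t=4.071, apex=27.446, x_land=59.353, impact vy=-23.205
  bounce: vy ← 0.63·23.205 = 14.619
Arc 2: start y=0.000, vy=14.619 → t=2.980, apex=10.893, x_land=102.809, impact vy=-14.619
  bounce: vy ← 0.63·14.619 = 9.210
Arc 3: start y=0.000, vy=9.210 → t=1.878, apex=4.324, x_land=130.186, impact vy=-9.210
  bounce: vy ← 0.63·9.210 = 5.802
Arc 4: start y=0.000, vy=5.802 → t=1.183, apex=1.716, x_land=147.433, impact vy=-5.802
  bounce: vy ← 0.63·5.802 = 3.656
Arc 5: start y=0.000, vy=3.656 → t=0.745, apex=0.681, x_land=158.299, impact vy=-3.656
  bounce: vy ← 0.63·3.656 = 2.303
Arc 6: start y=0.000, vy=2.303 → t=0.470, apex=0.270, x_land=165.145, impact vy=-2.303
  bounce: vy ← 0.63·2.303 = 1.451

1 4.071 27.446 59.353
2 2.980 10.893 102.809
3 1.878 4.324 130.186
4 1.183 1.716 147.433
5 0.745 0.681 158.299
6 0.470 0.270 165.145
final: 165.145 1.451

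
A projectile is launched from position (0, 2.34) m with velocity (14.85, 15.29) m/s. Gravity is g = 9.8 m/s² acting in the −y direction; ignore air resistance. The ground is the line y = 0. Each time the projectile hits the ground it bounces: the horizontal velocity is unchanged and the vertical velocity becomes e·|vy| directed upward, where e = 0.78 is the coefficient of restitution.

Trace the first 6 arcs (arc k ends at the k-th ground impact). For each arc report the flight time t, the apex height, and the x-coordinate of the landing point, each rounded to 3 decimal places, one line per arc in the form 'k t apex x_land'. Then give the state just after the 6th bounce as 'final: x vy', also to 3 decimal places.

1 3.267 14.268 48.509
2 2.662 8.681 88.039
3 2.076 5.281 118.873
4 1.620 3.213 142.923
5 1.263 1.955 161.683
6 0.985 1.189 176.315
final: 176.315 3.766

Arc 1: start y=2.340, vy=15.290 → t=3.267, apex=14.268, x_land=48.509, impact vy=-16.723
  bounce: vy ← 0.78·16.723 = 13.044
Arc 2: start y=0.000, vy=13.044 → t=2.662, apex=8.681, x_land=88.039, impact vy=-13.044
  bounce: vy ← 0.78·13.044 = 10.174
Arc 3: start y=0.000, vy=10.174 → t=2.076, apex=5.281, x_land=118.873, impact vy=-10.174
  bounce: vy ← 0.78·10.174 = 7.936
Arc 4: start y=0.000, vy=7.936 → t=1.620, apex=3.213, x_land=142.923, impact vy=-7.936
  bounce: vy ← 0.78·7.936 = 6.190
Arc 5: start y=0.000, vy=6.190 → t=1.263, apex=1.955, x_land=161.683, impact vy=-6.190
  bounce: vy ← 0.78·6.190 = 4.828
Arc 6: start y=0.000, vy=4.828 → t=0.985, apex=1.189, x_land=176.315, impact vy=-4.828
  bounce: vy ← 0.78·4.828 = 3.766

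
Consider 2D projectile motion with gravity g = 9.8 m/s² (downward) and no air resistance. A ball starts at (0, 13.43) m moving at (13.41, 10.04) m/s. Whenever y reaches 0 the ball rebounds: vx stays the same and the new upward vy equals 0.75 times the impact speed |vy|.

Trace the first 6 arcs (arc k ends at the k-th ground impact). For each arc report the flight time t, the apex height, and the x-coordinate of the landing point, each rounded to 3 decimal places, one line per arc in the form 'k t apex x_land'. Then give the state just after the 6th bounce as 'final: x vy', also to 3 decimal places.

1 2.971 18.573 39.846
2 2.920 10.447 79.008
3 2.190 5.877 108.379
4 1.643 3.306 130.408
5 1.232 1.859 146.929
6 0.924 1.046 159.320
final: 159.320 3.396

Arc 1: start y=13.430, vy=10.040 → t=2.971, apex=18.573, x_land=39.846, impact vy=-19.080
  bounce: vy ← 0.75·19.080 = 14.310
Arc 2: start y=0.000, vy=14.310 → t=2.920, apex=10.447, x_land=79.008, impact vy=-14.310
  bounce: vy ← 0.75·14.310 = 10.732
Arc 3: start y=0.000, vy=10.732 → t=2.190, apex=5.877, x_land=108.379, impact vy=-10.732
  bounce: vy ← 0.75·10.732 = 8.049
Arc 4: start y=0.000, vy=8.049 → t=1.643, apex=3.306, x_land=130.408, impact vy=-8.049
  bounce: vy ← 0.75·8.049 = 6.037
Arc 5: start y=0.000, vy=6.037 → t=1.232, apex=1.859, x_land=146.929, impact vy=-6.037
  bounce: vy ← 0.75·6.037 = 4.528
Arc 6: start y=0.000, vy=4.528 → t=0.924, apex=1.046, x_land=159.320, impact vy=-4.528
  bounce: vy ← 0.75·4.528 = 3.396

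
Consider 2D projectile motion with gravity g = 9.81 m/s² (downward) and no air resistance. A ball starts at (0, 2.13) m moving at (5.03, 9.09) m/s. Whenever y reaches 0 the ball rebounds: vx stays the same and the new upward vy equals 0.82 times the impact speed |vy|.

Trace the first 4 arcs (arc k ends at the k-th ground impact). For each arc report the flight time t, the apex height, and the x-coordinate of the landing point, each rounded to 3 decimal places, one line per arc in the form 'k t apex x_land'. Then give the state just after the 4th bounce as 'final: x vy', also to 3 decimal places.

1 2.064 6.341 10.380
2 1.865 4.264 19.760
3 1.529 2.867 27.451
4 1.254 1.928 33.758
final: 33.758 5.043

Arc 1: start y=2.130, vy=9.090 → t=2.064, apex=6.341, x_land=10.380, impact vy=-11.154
  bounce: vy ← 0.82·11.154 = 9.147
Arc 2: start y=0.000, vy=9.147 → t=1.865, apex=4.264, x_land=19.760, impact vy=-9.147
  bounce: vy ← 0.82·9.147 = 7.500
Arc 3: start y=0.000, vy=7.500 → t=1.529, apex=2.867, x_land=27.451, impact vy=-7.500
  bounce: vy ← 0.82·7.500 = 6.150
Arc 4: start y=0.000, vy=6.150 → t=1.254, apex=1.928, x_land=33.758, impact vy=-6.150
  bounce: vy ← 0.82·6.150 = 5.043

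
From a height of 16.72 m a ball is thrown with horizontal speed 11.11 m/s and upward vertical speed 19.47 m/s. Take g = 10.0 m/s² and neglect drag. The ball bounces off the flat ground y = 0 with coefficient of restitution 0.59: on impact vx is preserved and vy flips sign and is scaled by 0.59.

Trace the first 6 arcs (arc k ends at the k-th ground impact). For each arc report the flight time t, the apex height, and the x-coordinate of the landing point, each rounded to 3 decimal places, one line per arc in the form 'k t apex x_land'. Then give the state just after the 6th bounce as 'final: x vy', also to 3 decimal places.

1 4.618 35.674 51.307
2 3.152 12.418 86.325
3 1.860 4.323 106.985
4 1.097 1.505 119.175
5 0.647 0.524 126.367
6 0.382 0.182 130.610
final: 130.610 1.127

Arc 1: start y=16.720, vy=19.470 → t=4.618, apex=35.674, x_land=51.307, impact vy=-26.711
  bounce: vy ← 0.59·26.711 = 15.760
Arc 2: start y=0.000, vy=15.760 → t=3.152, apex=12.418, x_land=86.325, impact vy=-15.760
  bounce: vy ← 0.59·15.760 = 9.298
Arc 3: start y=0.000, vy=9.298 → t=1.860, apex=4.323, x_land=106.985, impact vy=-9.298
  bounce: vy ← 0.59·9.298 = 5.486
Arc 4: start y=0.000, vy=5.486 → t=1.097, apex=1.505, x_land=119.175, impact vy=-5.486
  bounce: vy ← 0.59·5.486 = 3.237
Arc 5: start y=0.000, vy=3.237 → t=0.647, apex=0.524, x_land=126.367, impact vy=-3.237
  bounce: vy ← 0.59·3.237 = 1.910
Arc 6: start y=0.000, vy=1.910 → t=0.382, apex=0.182, x_land=130.610, impact vy=-1.910
  bounce: vy ← 0.59·1.910 = 1.127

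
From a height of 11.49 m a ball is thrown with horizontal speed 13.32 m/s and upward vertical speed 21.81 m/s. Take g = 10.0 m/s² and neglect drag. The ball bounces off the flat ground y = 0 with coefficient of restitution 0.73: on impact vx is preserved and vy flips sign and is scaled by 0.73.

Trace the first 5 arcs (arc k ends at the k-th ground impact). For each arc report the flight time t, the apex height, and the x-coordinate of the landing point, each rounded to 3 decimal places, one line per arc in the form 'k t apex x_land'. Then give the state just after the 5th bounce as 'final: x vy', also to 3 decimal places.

Arc 1: start y=11.490, vy=21.810 → t=4.837, apex=35.274, x_land=64.430, impact vy=-26.561
  bounce: vy ← 0.73·26.561 = 19.389
Arc 2: start y=0.000, vy=19.389 → t=3.878, apex=18.797, x_land=116.083, impact vy=-19.389
  bounce: vy ← 0.73·19.389 = 14.154
Arc 3: start y=0.000, vy=14.154 → t=2.831, apex=10.017, x_land=153.790, impact vy=-14.154
  bounce: vy ← 0.73·14.154 = 10.333
Arc 4: start y=0.000, vy=10.333 → t=2.067, apex=5.338, x_land=181.316, impact vy=-10.333
  bounce: vy ← 0.73·10.333 = 7.543
Arc 5: start y=0.000, vy=7.543 → t=1.509, apex=2.845, x_land=201.410, impact vy=-7.543
  bounce: vy ← 0.73·7.543 = 5.506

1 4.837 35.274 64.430
2 3.878 18.797 116.083
3 2.831 10.017 153.790
4 2.067 5.338 181.316
5 1.509 2.845 201.410
final: 201.410 5.506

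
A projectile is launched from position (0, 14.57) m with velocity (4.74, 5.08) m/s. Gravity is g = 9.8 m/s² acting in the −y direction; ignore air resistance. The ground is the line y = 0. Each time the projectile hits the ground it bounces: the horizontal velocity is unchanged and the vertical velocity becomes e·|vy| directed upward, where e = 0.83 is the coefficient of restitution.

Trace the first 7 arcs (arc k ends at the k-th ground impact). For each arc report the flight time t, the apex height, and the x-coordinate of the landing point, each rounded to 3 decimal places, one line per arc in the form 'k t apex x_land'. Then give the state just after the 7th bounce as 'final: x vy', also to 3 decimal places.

Arc 1: start y=14.570, vy=5.080 → t=2.319, apex=15.887, x_land=10.992, impact vy=-17.646
  bounce: vy ← 0.83·17.646 = 14.646
Arc 2: start y=0.000, vy=14.646 → t=2.989, apex=10.944, x_land=25.160, impact vy=-14.646
  bounce: vy ← 0.83·14.646 = 12.156
Arc 3: start y=0.000, vy=12.156 → t=2.481, apex=7.540, x_land=36.919, impact vy=-12.156
  bounce: vy ← 0.83·12.156 = 10.090
Arc 4: start y=0.000, vy=10.090 → t=2.059, apex=5.194, x_land=46.679, impact vy=-10.090
  bounce: vy ← 0.83·10.090 = 8.374
Arc 5: start y=0.000, vy=8.374 → t=1.709, apex=3.578, x_land=54.780, impact vy=-8.374
  bounce: vy ← 0.83·8.374 = 6.951
Arc 6: start y=0.000, vy=6.951 → t=1.419, apex=2.465, x_land=61.504, impact vy=-6.951
  bounce: vy ← 0.83·6.951 = 5.769
Arc 7: start y=0.000, vy=5.769 → t=1.177, apex=1.698, x_land=67.085, impact vy=-5.769
  bounce: vy ← 0.83·5.769 = 4.788

1 2.319 15.887 10.992
2 2.989 10.944 25.160
3 2.481 7.540 36.919
4 2.059 5.194 46.679
5 1.709 3.578 54.780
6 1.419 2.465 61.504
7 1.177 1.698 67.085
final: 67.085 4.788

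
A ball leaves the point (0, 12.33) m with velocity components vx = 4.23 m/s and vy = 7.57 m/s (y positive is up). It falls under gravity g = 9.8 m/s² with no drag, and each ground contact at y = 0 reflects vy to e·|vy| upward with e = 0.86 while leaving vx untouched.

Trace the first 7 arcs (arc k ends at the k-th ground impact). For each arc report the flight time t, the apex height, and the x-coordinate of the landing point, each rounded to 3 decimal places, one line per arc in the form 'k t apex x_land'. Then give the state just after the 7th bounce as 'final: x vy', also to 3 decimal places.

1 2.537 15.254 10.731
2 3.035 11.282 23.568
3 2.610 8.344 34.607
4 2.244 6.171 44.101
5 1.930 4.564 52.266
6 1.660 3.376 59.288
7 1.428 2.497 65.327
final: 65.327 6.016

Arc 1: start y=12.330, vy=7.570 → t=2.537, apex=15.254, x_land=10.731, impact vy=-17.291
  bounce: vy ← 0.86·17.291 = 14.870
Arc 2: start y=0.000, vy=14.870 → t=3.035, apex=11.282, x_land=23.568, impact vy=-14.870
  bounce: vy ← 0.86·14.870 = 12.788
Arc 3: start y=0.000, vy=12.788 → t=2.610, apex=8.344, x_land=34.607, impact vy=-12.788
  bounce: vy ← 0.86·12.788 = 10.998
Arc 4: start y=0.000, vy=10.998 → t=2.244, apex=6.171, x_land=44.101, impact vy=-10.998
  bounce: vy ← 0.86·10.998 = 9.458
Arc 5: start y=0.000, vy=9.458 → t=1.930, apex=4.564, x_land=52.266, impact vy=-9.458
  bounce: vy ← 0.86·9.458 = 8.134
Arc 6: start y=0.000, vy=8.134 → t=1.660, apex=3.376, x_land=59.288, impact vy=-8.134
  bounce: vy ← 0.86·8.134 = 6.995
Arc 7: start y=0.000, vy=6.995 → t=1.428, apex=2.497, x_land=65.327, impact vy=-6.995
  bounce: vy ← 0.86·6.995 = 6.016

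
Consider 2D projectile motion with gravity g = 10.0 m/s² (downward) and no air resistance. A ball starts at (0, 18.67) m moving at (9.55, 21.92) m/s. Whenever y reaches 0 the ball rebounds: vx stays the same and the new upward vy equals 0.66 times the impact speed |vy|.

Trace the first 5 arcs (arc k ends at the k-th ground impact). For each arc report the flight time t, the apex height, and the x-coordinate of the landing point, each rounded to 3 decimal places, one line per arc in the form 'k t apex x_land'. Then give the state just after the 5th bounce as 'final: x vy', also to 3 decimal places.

1 5.114 42.694 48.840
2 3.857 18.598 85.676
3 2.546 8.101 109.988
4 1.680 3.529 126.034
5 1.109 1.537 136.625
final: 136.625 3.659

Arc 1: start y=18.670, vy=21.920 → t=5.114, apex=42.694, x_land=48.840, impact vy=-29.221
  bounce: vy ← 0.66·29.221 = 19.286
Arc 2: start y=0.000, vy=19.286 → t=3.857, apex=18.598, x_land=85.676, impact vy=-19.286
  bounce: vy ← 0.66·19.286 = 12.729
Arc 3: start y=0.000, vy=12.729 → t=2.546, apex=8.101, x_land=109.988, impact vy=-12.729
  bounce: vy ← 0.66·12.729 = 8.401
Arc 4: start y=0.000, vy=8.401 → t=1.680, apex=3.529, x_land=126.034, impact vy=-8.401
  bounce: vy ← 0.66·8.401 = 5.545
Arc 5: start y=0.000, vy=5.545 → t=1.109, apex=1.537, x_land=136.625, impact vy=-5.545
  bounce: vy ← 0.66·5.545 = 3.659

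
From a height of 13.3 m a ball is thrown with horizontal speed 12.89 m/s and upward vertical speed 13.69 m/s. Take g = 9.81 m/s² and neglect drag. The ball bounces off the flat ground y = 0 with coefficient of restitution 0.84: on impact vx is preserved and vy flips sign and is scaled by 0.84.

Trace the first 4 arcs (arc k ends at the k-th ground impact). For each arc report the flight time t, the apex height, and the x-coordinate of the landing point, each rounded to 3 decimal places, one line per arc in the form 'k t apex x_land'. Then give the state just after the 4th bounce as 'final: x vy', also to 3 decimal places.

1 3.554 22.852 45.811
2 3.626 16.125 92.553
3 3.046 11.378 131.816
4 2.559 8.028 164.797
final: 164.797 10.542

Arc 1: start y=13.300, vy=13.690 → t=3.554, apex=22.852, x_land=45.811, impact vy=-21.175
  bounce: vy ← 0.84·21.175 = 17.787
Arc 2: start y=0.000, vy=17.787 → t=3.626, apex=16.125, x_land=92.553, impact vy=-17.787
  bounce: vy ← 0.84·17.787 = 14.941
Arc 3: start y=0.000, vy=14.941 → t=3.046, apex=11.378, x_land=131.816, impact vy=-14.941
  bounce: vy ← 0.84·14.941 = 12.550
Arc 4: start y=0.000, vy=12.550 → t=2.559, apex=8.028, x_land=164.797, impact vy=-12.550
  bounce: vy ← 0.84·12.550 = 10.542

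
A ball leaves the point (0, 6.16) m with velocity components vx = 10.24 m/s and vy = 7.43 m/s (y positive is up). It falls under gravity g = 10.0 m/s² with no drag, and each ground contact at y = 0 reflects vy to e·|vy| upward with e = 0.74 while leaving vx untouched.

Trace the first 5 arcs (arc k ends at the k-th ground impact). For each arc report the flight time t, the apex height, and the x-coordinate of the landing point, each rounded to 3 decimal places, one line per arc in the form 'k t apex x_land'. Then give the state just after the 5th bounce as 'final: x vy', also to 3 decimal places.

Arc 1: start y=6.160, vy=7.430 → t=2.079, apex=8.920, x_land=21.286, impact vy=-13.357
  bounce: vy ← 0.74·13.357 = 9.884
Arc 2: start y=0.000, vy=9.884 → t=1.977, apex=4.885, x_land=41.528, impact vy=-9.884
  bounce: vy ← 0.74·9.884 = 7.314
Arc 3: start y=0.000, vy=7.314 → t=1.463, apex=2.675, x_land=56.508, impact vy=-7.314
  bounce: vy ← 0.74·7.314 = 5.413
Arc 4: start y=0.000, vy=5.413 → t=1.083, apex=1.465, x_land=67.593, impact vy=-5.413
  bounce: vy ← 0.74·5.413 = 4.005
Arc 5: start y=0.000, vy=4.005 → t=0.801, apex=0.802, x_land=75.795, impact vy=-4.005
  bounce: vy ← 0.74·4.005 = 2.964

1 2.079 8.920 21.286
2 1.977 4.885 41.528
3 1.463 2.675 56.508
4 1.083 1.465 67.593
5 0.801 0.802 75.795
final: 75.795 2.964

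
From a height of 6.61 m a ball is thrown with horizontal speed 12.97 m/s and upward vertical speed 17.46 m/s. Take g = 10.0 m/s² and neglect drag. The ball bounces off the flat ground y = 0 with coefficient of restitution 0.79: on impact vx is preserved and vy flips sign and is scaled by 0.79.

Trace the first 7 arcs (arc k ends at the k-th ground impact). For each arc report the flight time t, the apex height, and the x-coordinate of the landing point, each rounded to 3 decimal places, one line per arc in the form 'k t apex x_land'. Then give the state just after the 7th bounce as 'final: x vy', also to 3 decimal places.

Arc 1: start y=6.610, vy=17.460 → t=3.837, apex=21.853, x_land=49.760, impact vy=-20.906
  bounce: vy ← 0.79·20.906 = 16.516
Arc 2: start y=0.000, vy=16.516 → t=3.303, apex=13.638, x_land=92.602, impact vy=-16.516
  bounce: vy ← 0.79·16.516 = 13.047
Arc 3: start y=0.000, vy=13.047 → t=2.609, apex=8.512, x_land=126.446, impact vy=-13.047
  bounce: vy ← 0.79·13.047 = 10.307
Arc 4: start y=0.000, vy=10.307 → t=2.061, apex=5.312, x_land=153.184, impact vy=-10.307
  bounce: vy ← 0.79·10.307 = 8.143
Arc 5: start y=0.000, vy=8.143 → t=1.629, apex=3.315, x_land=174.306, impact vy=-8.143
  bounce: vy ← 0.79·8.143 = 6.433
Arc 6: start y=0.000, vy=6.433 → t=1.287, apex=2.069, x_land=190.993, impact vy=-6.433
  bounce: vy ← 0.79·6.433 = 5.082
Arc 7: start y=0.000, vy=5.082 → t=1.016, apex=1.291, x_land=204.176, impact vy=-5.082
  bounce: vy ← 0.79·5.082 = 4.015

1 3.837 21.853 49.760
2 3.303 13.638 92.602
3 2.609 8.512 126.446
4 2.061 5.312 153.184
5 1.629 3.315 174.306
6 1.287 2.069 190.993
7 1.016 1.291 204.176
final: 204.176 4.015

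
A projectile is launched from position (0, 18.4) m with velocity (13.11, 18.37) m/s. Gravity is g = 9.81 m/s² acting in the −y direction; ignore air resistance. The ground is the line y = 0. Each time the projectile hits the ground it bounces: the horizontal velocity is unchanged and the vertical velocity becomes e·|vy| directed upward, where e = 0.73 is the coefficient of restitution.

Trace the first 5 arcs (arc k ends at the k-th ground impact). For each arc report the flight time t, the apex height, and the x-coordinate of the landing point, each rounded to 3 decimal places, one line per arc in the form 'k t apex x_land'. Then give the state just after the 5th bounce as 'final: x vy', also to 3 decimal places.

Arc 1: start y=18.400, vy=18.370 → t=4.567, apex=35.600, x_land=59.868, impact vy=-26.428
  bounce: vy ← 0.73·26.428 = 19.293
Arc 2: start y=0.000, vy=19.293 → t=3.933, apex=18.971, x_land=111.434, impact vy=-19.293
  bounce: vy ← 0.73·19.293 = 14.084
Arc 3: start y=0.000, vy=14.084 → t=2.871, apex=10.110, x_land=149.077, impact vy=-14.084
  bounce: vy ← 0.73·14.084 = 10.281
Arc 4: start y=0.000, vy=10.281 → t=2.096, apex=5.387, x_land=176.556, impact vy=-10.281
  bounce: vy ← 0.73·10.281 = 7.505
Arc 5: start y=0.000, vy=7.505 → t=1.530, apex=2.871, x_land=196.616, impact vy=-7.505
  bounce: vy ← 0.73·7.505 = 5.479

1 4.567 35.600 59.868
2 3.933 18.971 111.434
3 2.871 10.110 149.077
4 2.096 5.387 176.556
5 1.530 2.871 196.616
final: 196.616 5.479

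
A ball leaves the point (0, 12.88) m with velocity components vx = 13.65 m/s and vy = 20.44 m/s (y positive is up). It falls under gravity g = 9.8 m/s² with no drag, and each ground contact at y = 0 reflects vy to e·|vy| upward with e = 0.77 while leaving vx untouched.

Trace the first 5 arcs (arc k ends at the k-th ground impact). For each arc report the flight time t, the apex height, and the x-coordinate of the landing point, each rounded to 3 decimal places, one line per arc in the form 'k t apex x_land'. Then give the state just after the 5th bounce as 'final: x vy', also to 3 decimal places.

1 4.727 34.196 64.530
2 4.068 20.275 120.062
3 3.133 12.021 162.821
4 2.412 7.127 195.746
5 1.857 4.226 221.098
final: 221.098 7.008

Arc 1: start y=12.880, vy=20.440 → t=4.727, apex=34.196, x_land=64.530, impact vy=-25.889
  bounce: vy ← 0.77·25.889 = 19.935
Arc 2: start y=0.000, vy=19.935 → t=4.068, apex=20.275, x_land=120.062, impact vy=-19.935
  bounce: vy ← 0.77·19.935 = 15.350
Arc 3: start y=0.000, vy=15.350 → t=3.133, apex=12.021, x_land=162.821, impact vy=-15.350
  bounce: vy ← 0.77·15.350 = 11.819
Arc 4: start y=0.000, vy=11.819 → t=2.412, apex=7.127, x_land=195.746, impact vy=-11.819
  bounce: vy ← 0.77·11.819 = 9.101
Arc 5: start y=0.000, vy=9.101 → t=1.857, apex=4.226, x_land=221.098, impact vy=-9.101
  bounce: vy ← 0.77·9.101 = 7.008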